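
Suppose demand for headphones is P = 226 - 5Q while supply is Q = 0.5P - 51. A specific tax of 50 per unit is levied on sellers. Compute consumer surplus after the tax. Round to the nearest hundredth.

279.39

Rewriting supply in inverse form: P = 102 + 2Q.
Pre-tax equilibrium: 226 - 5Q = 102 + 2Q gives Q* = 17.7143, P* = 137.4286.
A tax on sellers shifts supply up by 50: 226 - 5Q = 102 + 2Q + 50, so Q_t = 10.5714. Buyers pay P_b = 173.1429; sellers receive P_s = P_b - 50 = 123.1429.
CS = (1/2)(Q_t)(226 - P_b) = (1/2)(10.5714)(52.8571) = 279.3878.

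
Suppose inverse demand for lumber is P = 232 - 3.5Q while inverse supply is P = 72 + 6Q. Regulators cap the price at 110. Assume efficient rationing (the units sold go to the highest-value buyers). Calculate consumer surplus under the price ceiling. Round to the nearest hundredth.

Free-market equilibrium: 232 - 3.5Q = 72 + 6Q gives Q* = 16.8421, P* = 173.0526.
At the ceiling price 110, quantity supplied is (110 - 72)/6 = 6.3333; supply is the short side, so Q = 6.3333 trades at P = 110.
The demand price at Q = 6.3333 is 209.8333. CS is the trapezoid between demand and 110 over [0, 6.3333]: (1/2)[(232 - 110) + (209.8333 - 110)](6.3333) = 702.4722.

702.47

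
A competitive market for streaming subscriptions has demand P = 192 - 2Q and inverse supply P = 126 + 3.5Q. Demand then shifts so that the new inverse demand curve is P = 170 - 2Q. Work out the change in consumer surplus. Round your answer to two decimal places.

-80.00

Initial equilibrium: Q_0 = 12, P_0 = 168; CS_0 = (1/2)(12)(24) = 144, PS_0 = (1/2)(12)(42) = 252.
New equilibrium: 170 - 2Q = 126 + 3.5Q gives Q_1 = 8, P_1 = 154; CS_1 = 64, PS_1 = 112.
Change in consumer surplus = 64 - 144 = -80.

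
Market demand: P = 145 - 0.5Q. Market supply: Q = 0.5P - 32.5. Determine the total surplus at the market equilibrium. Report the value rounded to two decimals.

1280.00

Rewriting supply in inverse form: P = 65 + 2Q.
Setting demand equal to supply, 80 = 2.5Q, so Q* = 32 and P* = 129.
Total surplus is the full triangle between the curves from 0 to Q*: (1/2)(32)(145 - 65) = 1280.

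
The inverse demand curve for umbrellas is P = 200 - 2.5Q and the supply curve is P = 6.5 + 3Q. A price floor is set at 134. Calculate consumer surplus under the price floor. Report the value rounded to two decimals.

Free-market equilibrium: 200 - 2.5Q = 6.5 + 3Q gives Q* = 35.1818, P* = 112.0455.
At the floor price 134, quantity demanded is (200 - 134)/2.5 = 26.4; demand is the short side, so Q = 26.4 trades at P = 134.
CS is the triangle under demand above 134: (1/2)(26.4)(200 - 134) = 871.2.

871.20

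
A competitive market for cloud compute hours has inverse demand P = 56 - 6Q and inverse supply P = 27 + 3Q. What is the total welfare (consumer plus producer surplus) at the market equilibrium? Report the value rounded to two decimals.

Set 56 - 6Q = 27 + 3Q, which gives 29 = 9Q, so Q* = 3.2222 and P* = 56 - 6(3.2222) = 36.6667.
Total surplus is the full triangle between the curves from 0 to Q*: (1/2)(3.2222)(56 - 27) = 46.7222.

46.72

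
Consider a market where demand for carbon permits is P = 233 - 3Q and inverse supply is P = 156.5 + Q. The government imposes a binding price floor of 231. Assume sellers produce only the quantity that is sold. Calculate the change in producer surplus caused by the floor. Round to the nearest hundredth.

-133.44

Free-market equilibrium: 233 - 3Q = 156.5 + Q gives Q* = 19.125, P* = 175.625.
At P = 231, buyers demand (233 - 231)/3 = 0.6667 while sellers would supply more, so the quantity traded is 0.6667 at price 231.
PS goes from (1/2)(19.125)(19.125) = 182.8828 to 49.4444 (computed as (231 - 156.5)(0.6667) - (1/2)(1)(0.6667)^2), a change of -133.4384.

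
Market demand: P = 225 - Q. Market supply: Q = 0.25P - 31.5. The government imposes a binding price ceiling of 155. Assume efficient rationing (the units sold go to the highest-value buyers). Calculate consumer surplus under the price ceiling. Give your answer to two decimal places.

Rewriting supply in inverse form: P = 126 + 4Q.
Free-market equilibrium: 225 - Q = 126 + 4Q gives Q* = 19.8, P* = 205.2.
At the ceiling price 155, quantity supplied is (155 - 126)/4 = 7.25; supply is the short side, so Q = 7.25 trades at P = 155.
The demand price at Q = 7.25 is 217.75. CS is the trapezoid between demand and 155 over [0, 7.25]: (1/2)[(225 - 155) + (217.75 - 155)](7.25) = 481.2188.

481.22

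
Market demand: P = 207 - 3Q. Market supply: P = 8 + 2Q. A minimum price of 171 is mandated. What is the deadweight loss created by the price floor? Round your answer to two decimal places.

Without the control, 207 - 3Q = 8 + 2Q so Q* = 39.8 and P* = 87.6.
At P = 171, buyers demand (207 - 171)/3 = 12 while sellers would supply more, so the quantity traded is 12 at price 171.
The lost-trades triangle has base Q* - 12 = 27.8 and height equal to the gap between the curves at Q = 12, which is 171 - 32 = 139. DWL = (1/2)(27.8)(139) = 1932.1.

1932.10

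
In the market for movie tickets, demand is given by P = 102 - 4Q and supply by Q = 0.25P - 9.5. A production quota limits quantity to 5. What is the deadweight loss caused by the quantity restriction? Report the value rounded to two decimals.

36.00

Rewriting supply in inverse form: P = 38 + 4Q.
Without the quota, 102 - 4Q = 38 + 4Q gives Q* = 8.
At Q = 5 the demand price is 102 - 4(5) = 82 and the supply price is 38 + 4(5) = 58.
Deadweight loss is the triangle between the curves from 5 to 8: (1/2)(82 - 58)(8 - 5) = 36.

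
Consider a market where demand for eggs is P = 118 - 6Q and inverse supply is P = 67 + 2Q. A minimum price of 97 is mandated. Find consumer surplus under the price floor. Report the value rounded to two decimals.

Without the control, 118 - 6Q = 67 + 2Q so Q* = 6.375 and P* = 79.75.
At P = 97, buyers demand (118 - 97)/6 = 3.5 while sellers would supply more, so the quantity traded is 3.5 at price 97.
CS is the triangle under demand above 97: (1/2)(3.5)(118 - 97) = 36.75.

36.75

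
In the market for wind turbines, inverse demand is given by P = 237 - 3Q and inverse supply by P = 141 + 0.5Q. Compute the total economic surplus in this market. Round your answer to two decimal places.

Set 237 - 3Q = 141 + 0.5Q, which gives 96 = 3.5Q, so Q* = 27.4286 and P* = 237 - 3(27.4286) = 154.7143.
CS = (1/2)(27.4286)(82.2857) = 1128.4898 and PS = (1/2)(27.4286)(13.7143) = 188.0816, so total surplus = 1316.5714.

1316.57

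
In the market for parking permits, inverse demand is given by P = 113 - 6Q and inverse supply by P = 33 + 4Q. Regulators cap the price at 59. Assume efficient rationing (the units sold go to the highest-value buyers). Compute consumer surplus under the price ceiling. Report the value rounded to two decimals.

Free-market equilibrium: 113 - 6Q = 33 + 4Q gives Q* = 8, P* = 65.
At the ceiling price 59, quantity supplied is (59 - 33)/4 = 6.5; supply is the short side, so Q = 6.5 trades at P = 59.
The demand price at Q = 6.5 is 74. CS is the trapezoid between demand and 59 over [0, 6.5]: (1/2)[(113 - 59) + (74 - 59)](6.5) = 224.25.

224.25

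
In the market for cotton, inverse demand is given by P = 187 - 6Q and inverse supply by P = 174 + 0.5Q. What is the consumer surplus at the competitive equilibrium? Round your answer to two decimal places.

Setting demand equal to supply, 13 = 6.5Q, so Q* = 2 and P* = 175.
CS is the area between the demand curve and P* from 0 to Q*: (1/2)(2)(12) = 12.

12.00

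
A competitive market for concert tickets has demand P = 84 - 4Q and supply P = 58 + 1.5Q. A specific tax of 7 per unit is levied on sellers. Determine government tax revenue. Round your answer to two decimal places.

Pre-tax equilibrium: 84 - 4Q = 58 + 1.5Q gives Q* = 4.7273, P* = 65.0909.
A tax on sellers shifts supply up by 7: 84 - 4Q = 58 + 1.5Q + 7, so Q_t = 3.4545. Buyers pay P_b = 70.1818; sellers receive P_s = P_b - 7 = 63.1818.
Revenue is the tax times quantity traded: 7 x 3.4545 = 24.1818.

24.18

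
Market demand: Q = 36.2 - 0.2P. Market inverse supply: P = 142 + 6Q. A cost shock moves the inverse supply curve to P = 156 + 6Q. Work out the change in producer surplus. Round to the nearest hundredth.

Rewriting demand in inverse form: P = 181 - 5Q.
Initial equilibrium: Q_0 = 3.5455, P_0 = 163.2727; CS_0 = (1/2)(3.5455)(17.7273) = 31.4256, PS_0 = (1/2)(3.5455)(21.2727) = 37.7107.
New equilibrium: 181 - 5Q = 156 + 6Q gives Q_1 = 2.2727, P_1 = 169.6364; CS_1 = 12.9132, PS_1 = 15.4959.
Change in producer surplus = 15.4959 - 37.7107 = -22.2149.

-22.21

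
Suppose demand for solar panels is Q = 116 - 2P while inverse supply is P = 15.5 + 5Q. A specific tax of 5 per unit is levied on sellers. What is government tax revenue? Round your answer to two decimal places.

Rewriting demand in inverse form: P = 58 - 0.5Q.
Pre-tax equilibrium: 58 - 0.5Q = 15.5 + 5Q gives Q* = 7.7273, P* = 54.1364.
With the tax, sellers need 5 more per unit: 58 - 0.5Q = 15.5 + 5Q + 5, so Q_t = 6.8182. Buyers pay P_b = 54.5909; sellers receive P_s = P_b - 5 = 49.5909.
Tax revenue = t x Q_t = 5 x 6.8182 = 34.0909.

34.09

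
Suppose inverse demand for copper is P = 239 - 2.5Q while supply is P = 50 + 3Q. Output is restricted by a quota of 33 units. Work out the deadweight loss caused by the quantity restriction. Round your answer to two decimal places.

5.11

Without the quota, 239 - 2.5Q = 50 + 3Q gives Q* = 34.3636.
At Q = 33 the demand price is 239 - 2.5(33) = 156.5 and the supply price is 50 + 3(33) = 149.
Deadweight loss is the triangle between the curves from 33 to 34.3636: (1/2)(156.5 - 149)(34.3636 - 33) = 5.1136.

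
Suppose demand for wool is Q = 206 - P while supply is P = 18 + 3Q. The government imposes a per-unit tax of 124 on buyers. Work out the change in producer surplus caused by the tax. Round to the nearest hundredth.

Rewriting demand in inverse form: P = 206 - Q.
Without the tax, 206 - Q = 18 + 3Q so Q* = 47 and P* = 159.
A tax on buyers shifts demand down by 124: (206 - 124) - Q = 18 + 3Q, so Q_t = 16. Buyers pay P_b = 190; sellers receive P_s = P_b - 124 = 66.
PS falls from (1/2)(47)(141) = 3313.5 to (1/2)(16)(48) = 384, a change of -2929.5.

-2929.50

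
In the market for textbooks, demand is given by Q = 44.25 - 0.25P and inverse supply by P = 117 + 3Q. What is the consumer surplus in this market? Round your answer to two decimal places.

146.94

Rewriting demand in inverse form: P = 177 - 4Q.
Set 177 - 4Q = 117 + 3Q, which gives 60 = 7Q, so Q* = 8.5714 and P* = 177 - 4(8.5714) = 142.7143.
The demand choke price is 177, so CS = (1/2)(Q*)(177 - P*) = (1/2)(8.5714)(34.2857) = 146.9388.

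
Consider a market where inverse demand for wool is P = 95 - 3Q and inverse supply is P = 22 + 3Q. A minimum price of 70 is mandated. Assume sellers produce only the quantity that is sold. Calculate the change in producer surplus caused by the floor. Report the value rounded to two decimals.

Without the control, 95 - 3Q = 22 + 3Q so Q* = 12.1667 and P* = 58.5.
At the floor price 70, quantity demanded is (95 - 70)/3 = 8.3333; demand is the short side, so Q = 8.3333 trades at P = 70.
PS goes from (1/2)(12.1667)(36.5) = 222.0417 to 295.8333 (computed as (70 - 22)(8.3333) - (1/2)(3)(8.3333)^2), a change of 73.7917.

73.79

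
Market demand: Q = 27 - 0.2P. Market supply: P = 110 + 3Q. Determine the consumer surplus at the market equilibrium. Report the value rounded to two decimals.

24.41

Rewriting demand in inverse form: P = 135 - 5Q.
Set 135 - 5Q = 110 + 3Q, which gives 25 = 8Q, so Q* = 3.125 and P* = 135 - 5(3.125) = 119.375.
CS is the area between the demand curve and P* from 0 to Q*: (1/2)(3.125)(15.625) = 24.4141.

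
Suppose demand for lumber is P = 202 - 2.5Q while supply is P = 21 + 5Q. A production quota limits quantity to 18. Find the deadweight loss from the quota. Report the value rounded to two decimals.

141.07

Without the quota, 202 - 2.5Q = 21 + 5Q gives Q* = 24.1333.
At Q = 18 the demand price is 202 - 2.5(18) = 157 and the supply price is 21 + 5(18) = 111.
DWL = (1/2)(gap between curves at 18) x (Q* - 18) = (1/2)(46)(6.1333) = 141.0667.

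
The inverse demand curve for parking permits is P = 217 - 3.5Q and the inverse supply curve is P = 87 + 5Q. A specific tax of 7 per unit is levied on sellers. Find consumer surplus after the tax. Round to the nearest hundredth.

366.45

Without the tax, 217 - 3.5Q = 87 + 5Q so Q* = 15.2941 and P* = 163.4706.
With the tax, sellers need 7 more per unit: 217 - 3.5Q = 87 + 5Q + 7, so Q_t = 14.4706. Buyers pay P_b = 166.3529; sellers receive P_s = P_b - 7 = 159.3529.
Consumer surplus is the triangle under demand above P_b: (1/2)(14.4706)(217 - 166.3529) = 366.4464.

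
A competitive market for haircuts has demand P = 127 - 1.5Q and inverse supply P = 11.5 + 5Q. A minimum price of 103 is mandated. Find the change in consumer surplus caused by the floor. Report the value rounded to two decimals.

Free-market equilibrium: 127 - 1.5Q = 11.5 + 5Q gives Q* = 17.7692, P* = 100.3462.
At the floor price 103, quantity demanded is (127 - 103)/1.5 = 16; demand is the short side, so Q = 16 trades at P = 103.
CS goes from (1/2)(17.7692)(26.6538) = 236.8092 to 192 (computed as (127 - 103)(16) - (1/2)(1.5)(16)^2), a change of -44.8092.

-44.81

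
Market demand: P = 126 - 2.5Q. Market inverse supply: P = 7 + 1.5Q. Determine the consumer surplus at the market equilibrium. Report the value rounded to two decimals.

1106.33

Equilibrium: 126 - 2.5Q = 7 + 1.5Q, so Q* = 29.75 and P* = 51.625.
CS is the area between the demand curve and P* from 0 to Q*: (1/2)(29.75)(74.375) = 1106.3281.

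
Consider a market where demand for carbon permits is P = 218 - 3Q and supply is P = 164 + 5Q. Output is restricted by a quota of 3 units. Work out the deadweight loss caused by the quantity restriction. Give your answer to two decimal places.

56.25

Without the quota, 218 - 3Q = 164 + 5Q gives Q* = 6.75.
At Q = 3 the demand price is 218 - 3(3) = 209 and the supply price is 164 + 5(3) = 179.
DWL = (1/2)(gap between curves at 3) x (Q* - 3) = (1/2)(30)(3.75) = 56.25.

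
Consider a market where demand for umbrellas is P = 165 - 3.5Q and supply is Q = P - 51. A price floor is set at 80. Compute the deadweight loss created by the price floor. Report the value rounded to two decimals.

Rewriting supply in inverse form: P = 51 + Q.
Free-market equilibrium: 165 - 3.5Q = 51 + Q gives Q* = 25.3333, P* = 76.3333.
At the floor price 80, quantity demanded is (165 - 80)/3.5 = 24.2857; demand is the short side, so Q = 24.2857 trades at P = 80.
At Q = 24.2857 the demand price is 80 and the supply price is 75.2857. Deadweight loss is the triangle between the curves from 24.2857 to 25.3333: (1/2)(80 - 75.2857)(25.3333 - 24.2857) = 2.4694.

2.47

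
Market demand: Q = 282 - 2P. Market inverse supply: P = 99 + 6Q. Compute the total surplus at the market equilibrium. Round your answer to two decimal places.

Rewriting demand in inverse form: P = 141 - 0.5Q.
Set 141 - 0.5Q = 99 + 6Q, which gives 42 = 6.5Q, so Q* = 6.4615 and P* = 141 - 0.5(6.4615) = 137.7692.
Total surplus is the full triangle between the curves from 0 to Q*: (1/2)(6.4615)(141 - 99) = 135.6923.

135.69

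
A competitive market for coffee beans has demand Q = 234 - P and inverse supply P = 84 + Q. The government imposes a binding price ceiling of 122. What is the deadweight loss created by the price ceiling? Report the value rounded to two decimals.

1369.00

Rewriting demand in inverse form: P = 234 - Q.
Free-market equilibrium: 234 - Q = 84 + Q gives Q* = 75, P* = 159.
At the ceiling price 122, quantity supplied is (122 - 84)/1 = 38; supply is the short side, so Q = 38 trades at P = 122.
The lost-trades triangle has base Q* - 38 = 37 and height equal to the gap between the curves at Q = 38, which is 196 - 122 = 74. DWL = (1/2)(37)(74) = 1369.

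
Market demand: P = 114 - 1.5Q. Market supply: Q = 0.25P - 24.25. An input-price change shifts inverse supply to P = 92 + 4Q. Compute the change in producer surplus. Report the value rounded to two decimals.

Rewriting supply in inverse form: P = 97 + 4Q.
Initial equilibrium: Q_0 = 3.0909, P_0 = 109.3636; CS_0 = (1/2)(3.0909)(4.6364) = 7.1653, PS_0 = (1/2)(3.0909)(12.3636) = 19.1074.
New equilibrium: 114 - 1.5Q = 92 + 4Q gives Q_1 = 4, P_1 = 108; CS_1 = 12, PS_1 = 32.
Change in producer surplus = 32 - 19.1074 = 12.8926.

12.89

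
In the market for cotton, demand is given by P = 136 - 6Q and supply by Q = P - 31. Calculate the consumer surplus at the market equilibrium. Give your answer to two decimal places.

Rewriting supply in inverse form: P = 31 + Q.
Equilibrium: 136 - 6Q = 31 + Q, so Q* = 15 and P* = 46.
Consumer surplus is the triangle under demand above P*: (1/2)(15)(136 - 46) = (1/2)(15)(90) = 675.

675.00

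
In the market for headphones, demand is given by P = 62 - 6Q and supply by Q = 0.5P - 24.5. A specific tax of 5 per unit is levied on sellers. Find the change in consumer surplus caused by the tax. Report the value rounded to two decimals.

-4.92

Rewriting supply in inverse form: P = 49 + 2Q.
Pre-tax equilibrium: 62 - 6Q = 49 + 2Q gives Q* = 1.625, P* = 52.25.
A tax on sellers shifts supply up by 5: 62 - 6Q = 49 + 2Q + 5, so Q_t = 1. Buyers pay P_b = 56; sellers receive P_s = P_b - 5 = 51.
CS falls from (1/2)(1.625)(9.75) = 7.9219 to (1/2)(1)(6) = 3, a change of -4.9219.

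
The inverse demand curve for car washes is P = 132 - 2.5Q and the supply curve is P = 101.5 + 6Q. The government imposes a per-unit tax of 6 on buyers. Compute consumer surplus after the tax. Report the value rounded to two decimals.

Pre-tax equilibrium: 132 - 2.5Q = 101.5 + 6Q gives Q* = 3.5882, P* = 123.0294.
With the tax, buyers' net willingness to pay falls by 6: (132 - 6) - 2.5Q = 101.5 + 6Q, so Q_t = 2.8824. Buyers pay P_b = 124.7941; sellers receive P_s = P_b - 6 = 118.7941.
Consumer surplus is the triangle under demand above P_b: (1/2)(2.8824)(132 - 124.7941) = 10.3849.

10.38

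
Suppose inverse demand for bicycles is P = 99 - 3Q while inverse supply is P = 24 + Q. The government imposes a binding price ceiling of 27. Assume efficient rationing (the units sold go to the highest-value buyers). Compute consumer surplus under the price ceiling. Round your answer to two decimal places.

Free-market equilibrium: 99 - 3Q = 24 + Q gives Q* = 18.75, P* = 42.75.
At the ceiling price 27, quantity supplied is (27 - 24)/1 = 3; supply is the short side, so Q = 3 trades at P = 27.
The demand price at Q = 3 is 90. CS is the trapezoid between demand and 27 over [0, 3]: (1/2)[(99 - 27) + (90 - 27)](3) = 202.5.

202.50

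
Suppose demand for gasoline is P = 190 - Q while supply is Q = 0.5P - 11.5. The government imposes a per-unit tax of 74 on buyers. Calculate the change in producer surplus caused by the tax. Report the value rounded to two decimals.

Rewriting supply in inverse form: P = 23 + 2Q.
Without the tax, 190 - Q = 23 + 2Q so Q* = 55.6667 and P* = 134.3333.
A tax on buyers shifts demand down by 74: (190 - 74) - Q = 23 + 2Q, so Q_t = 31. Buyers pay P_b = 159; sellers receive P_s = P_b - 74 = 85.
PS falls from (1/2)(55.6667)(111.3333) = 3098.7778 to (1/2)(31)(62) = 961, a change of -2137.7778.

-2137.78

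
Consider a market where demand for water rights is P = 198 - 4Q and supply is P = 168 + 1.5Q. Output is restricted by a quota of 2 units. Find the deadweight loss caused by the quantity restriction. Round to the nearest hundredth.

32.82

Unrestricted equilibrium: Q* = (198 - 168)/(4 + 1.5) = 5.4545.
At Q = 2 the demand price is 198 - 4(2) = 190 and the supply price is 168 + 1.5(2) = 171.
Deadweight loss is the triangle between the curves from 2 to 5.4545: (1/2)(190 - 171)(5.4545 - 2) = 32.8182.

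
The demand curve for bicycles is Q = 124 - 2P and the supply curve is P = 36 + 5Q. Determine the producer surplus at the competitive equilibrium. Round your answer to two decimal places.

Rewriting demand in inverse form: P = 62 - 0.5Q.
Equilibrium: 62 - 0.5Q = 36 + 5Q, so Q* = 4.7273 and P* = 59.6364.
Producer surplus is the triangle above supply below P*: (1/2)(4.7273)(59.6364 - 36) = (1/2)(4.7273)(23.6364) = 55.8678.

55.87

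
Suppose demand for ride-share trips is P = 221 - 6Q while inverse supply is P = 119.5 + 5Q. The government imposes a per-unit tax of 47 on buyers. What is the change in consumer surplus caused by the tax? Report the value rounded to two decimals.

-181.79

Pre-tax equilibrium: 221 - 6Q = 119.5 + 5Q gives Q* = 9.2273, P* = 165.6364.
With the tax, buyers' net willingness to pay falls by 47: (221 - 47) - 6Q = 119.5 + 5Q, so Q_t = 4.9545. Buyers pay P_b = 191.2727; sellers receive P_s = P_b - 47 = 144.2727.
Consumers lose the trapezoid between P* and P_b out to Q_t plus the triangle from Q_t to Q*: change in CS = 73.6426 - 255.4277 = -181.7851.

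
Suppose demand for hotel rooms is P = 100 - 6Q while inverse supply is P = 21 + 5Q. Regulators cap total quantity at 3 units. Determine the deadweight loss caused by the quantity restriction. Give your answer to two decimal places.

Without the quota, 100 - 6Q = 21 + 5Q gives Q* = 7.1818.
At Q = 3 the demand price is 100 - 6(3) = 82 and the supply price is 21 + 5(3) = 36.
Deadweight loss is the triangle between the curves from 3 to 7.1818: (1/2)(82 - 36)(7.1818 - 3) = 96.1818.

96.18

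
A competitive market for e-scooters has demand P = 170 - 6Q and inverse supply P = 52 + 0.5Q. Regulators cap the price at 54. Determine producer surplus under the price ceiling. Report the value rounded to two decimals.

4.00

Free-market equilibrium: 170 - 6Q = 52 + 0.5Q gives Q* = 18.1538, P* = 61.0769.
At the ceiling price 54, quantity supplied is (54 - 52)/0.5 = 4; supply is the short side, so Q = 4 trades at P = 54.
PS is the triangle above supply below 54: (1/2)(4)(54 - 52) = 4.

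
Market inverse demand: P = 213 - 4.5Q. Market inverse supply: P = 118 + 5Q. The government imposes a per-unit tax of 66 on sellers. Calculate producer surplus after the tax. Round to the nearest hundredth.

Without the tax, 213 - 4.5Q = 118 + 5Q so Q* = 10 and P* = 168.
With the tax, sellers need 66 more per unit: 213 - 4.5Q = 118 + 5Q + 66, so Q_t = 3.0526. Buyers pay P_b = 199.2632; sellers receive P_s = P_b - 66 = 133.2632.
Producer surplus is the triangle above supply below P_s: (1/2)(3.0526)(133.2632 - 118) = 23.2964.

23.30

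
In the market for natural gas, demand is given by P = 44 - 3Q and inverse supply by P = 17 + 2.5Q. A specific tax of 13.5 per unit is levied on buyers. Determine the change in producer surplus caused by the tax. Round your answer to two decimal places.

-22.59

Pre-tax equilibrium: 44 - 3Q = 17 + 2.5Q gives Q* = 4.9091, P* = 29.2727.
With the tax, buyers' net willingness to pay falls by 13.5: (44 - 13.5) - 3Q = 17 + 2.5Q, so Q_t = 2.4545. Buyers pay P_b = 36.6364; sellers receive P_s = P_b - 13.5 = 23.1364.
PS falls from (1/2)(4.9091)(12.2727) = 30.124 to (1/2)(2.4545)(6.1364) = 7.531, a change of -22.593.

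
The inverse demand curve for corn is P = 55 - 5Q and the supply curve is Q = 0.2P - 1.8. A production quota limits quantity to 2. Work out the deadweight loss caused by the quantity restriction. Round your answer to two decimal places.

Rewriting supply in inverse form: P = 9 + 5Q.
Without the quota, 55 - 5Q = 9 + 5Q gives Q* = 4.6.
At Q = 2 the demand price is 55 - 5(2) = 45 and the supply price is 9 + 5(2) = 19.
Deadweight loss is the triangle between the curves from 2 to 4.6: (1/2)(45 - 19)(4.6 - 2) = 33.8.

33.80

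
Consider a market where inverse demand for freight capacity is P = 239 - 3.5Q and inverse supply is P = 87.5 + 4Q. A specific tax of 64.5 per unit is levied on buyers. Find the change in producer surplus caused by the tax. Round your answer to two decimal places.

-546.96

Pre-tax equilibrium: 239 - 3.5Q = 87.5 + 4Q gives Q* = 20.2, P* = 168.3.
With the tax, buyers' net willingness to pay falls by 64.5: (239 - 64.5) - 3.5Q = 87.5 + 4Q, so Q_t = 11.6. Buyers pay P_b = 198.4; sellers receive P_s = P_b - 64.5 = 133.9.
Producers lose the trapezoid between P_s and P* out to Q_t plus the triangle from Q_t to Q*: change in PS = 269.12 - 816.08 = -546.96.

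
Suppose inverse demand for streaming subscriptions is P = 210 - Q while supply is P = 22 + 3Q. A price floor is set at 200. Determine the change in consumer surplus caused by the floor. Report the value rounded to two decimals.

-1054.50

Without the control, 210 - Q = 22 + 3Q so Q* = 47 and P* = 163.
At P = 200, buyers demand (210 - 200)/1 = 10 while sellers would supply more, so the quantity traded is 10 at price 200.
CS goes from (1/2)(47)(47) = 1104.5 to 50 (computed as (210 - 200)(10) - (1/2)(1)(10)^2), a change of -1054.5.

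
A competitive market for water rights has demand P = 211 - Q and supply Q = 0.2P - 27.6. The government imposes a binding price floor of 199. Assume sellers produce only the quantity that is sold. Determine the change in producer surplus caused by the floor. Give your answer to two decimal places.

1.93

Rewriting supply in inverse form: P = 138 + 5Q.
Free-market equilibrium: 211 - Q = 138 + 5Q gives Q* = 12.1667, P* = 198.8333.
At the floor price 199, quantity demanded is (211 - 199)/1 = 12; demand is the short side, so Q = 12 trades at P = 199.
PS goes from (1/2)(12.1667)(60.8333) = 370.0694 to 372 (computed as (199 - 138)(12) - (1/2)(5)(12)^2), a change of 1.9306.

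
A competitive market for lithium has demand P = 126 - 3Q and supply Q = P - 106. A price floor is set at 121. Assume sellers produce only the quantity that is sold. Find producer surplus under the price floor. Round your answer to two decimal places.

23.61

Rewriting supply in inverse form: P = 106 + Q.
Free-market equilibrium: 126 - 3Q = 106 + Q gives Q* = 5, P* = 111.
At the floor price 121, quantity demanded is (126 - 121)/3 = 1.6667; demand is the short side, so Q = 1.6667 trades at P = 121.
The supply price at Q = 1.6667 is 107.6667. PS is the trapezoid between 121 and supply over [0, 1.6667]: (1/2)[(121 - 106) + (121 - 107.6667)](1.6667) = 23.6111.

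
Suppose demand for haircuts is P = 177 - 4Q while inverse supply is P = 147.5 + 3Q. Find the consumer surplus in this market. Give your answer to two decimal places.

35.52

Equilibrium: 177 - 4Q = 147.5 + 3Q, so Q* = 4.2143 and P* = 160.1429.
The demand choke price is 177, so CS = (1/2)(Q*)(177 - P*) = (1/2)(4.2143)(16.8571) = 35.5204.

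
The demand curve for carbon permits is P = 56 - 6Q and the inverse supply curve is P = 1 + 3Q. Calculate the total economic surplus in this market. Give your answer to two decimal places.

Equilibrium: 56 - 6Q = 1 + 3Q, so Q* = 6.1111 and P* = 19.3333.
Total surplus is the full triangle between the curves from 0 to Q*: (1/2)(6.1111)(56 - 1) = 168.0556.

168.06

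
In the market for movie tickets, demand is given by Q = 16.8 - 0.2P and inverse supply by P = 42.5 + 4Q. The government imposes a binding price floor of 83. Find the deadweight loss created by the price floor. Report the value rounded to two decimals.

Rewriting demand in inverse form: P = 84 - 5Q.
Free-market equilibrium: 84 - 5Q = 42.5 + 4Q gives Q* = 4.6111, P* = 60.9444.
At P = 83, buyers demand (84 - 83)/5 = 0.2 while sellers would supply more, so the quantity traded is 0.2 at price 83.
At Q = 0.2 the demand price is 83 and the supply price is 43.3. Deadweight loss is the triangle between the curves from 0.2 to 4.6111: (1/2)(83 - 43.3)(4.6111 - 0.2) = 87.5606.

87.56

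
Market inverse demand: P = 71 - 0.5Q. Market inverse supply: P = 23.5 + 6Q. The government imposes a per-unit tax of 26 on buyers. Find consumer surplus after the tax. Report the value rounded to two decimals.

2.74

Pre-tax equilibrium: 71 - 0.5Q = 23.5 + 6Q gives Q* = 7.3077, P* = 67.3462.
With the tax, buyers' net willingness to pay falls by 26: (71 - 26) - 0.5Q = 23.5 + 6Q, so Q_t = 3.3077. Buyers pay P_b = 69.3462; sellers receive P_s = P_b - 26 = 43.3462.
CS = (1/2)(Q_t)(71 - P_b) = (1/2)(3.3077)(1.6538) = 2.7352.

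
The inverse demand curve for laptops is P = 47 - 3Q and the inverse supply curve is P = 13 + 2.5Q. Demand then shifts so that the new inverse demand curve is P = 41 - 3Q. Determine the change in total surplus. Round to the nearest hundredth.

-33.82

Initial equilibrium: Q_0 = 6.1818, P_0 = 28.4545; CS_0 = (1/2)(6.1818)(18.5455) = 57.3223, PS_0 = (1/2)(6.1818)(15.4545) = 47.7686.
New equilibrium: 41 - 3Q = 13 + 2.5Q gives Q_1 = 5.0909, P_1 = 25.7273; CS_1 = 38.876, PS_1 = 32.3967.
Change in total surplus = (38.876 + 32.3967) - (57.3223 + 47.7686) = -33.8182.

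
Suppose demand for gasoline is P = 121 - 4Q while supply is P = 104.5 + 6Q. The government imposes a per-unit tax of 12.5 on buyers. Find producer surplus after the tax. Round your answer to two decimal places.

Pre-tax equilibrium: 121 - 4Q = 104.5 + 6Q gives Q* = 1.65, P* = 114.4.
With the tax, buyers' net willingness to pay falls by 12.5: (121 - 12.5) - 4Q = 104.5 + 6Q, so Q_t = 0.4. Buyers pay P_b = 119.4; sellers receive P_s = P_b - 12.5 = 106.9.
Producer surplus is the triangle above supply below P_s: (1/2)(0.4)(106.9 - 104.5) = 0.48.

0.48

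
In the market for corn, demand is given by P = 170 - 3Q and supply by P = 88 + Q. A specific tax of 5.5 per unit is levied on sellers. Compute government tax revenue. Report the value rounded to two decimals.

Without the tax, 170 - 3Q = 88 + Q so Q* = 20.5 and P* = 108.5.
A tax on sellers shifts supply up by 5.5: 170 - 3Q = 88 + Q + 5.5, so Q_t = 19.125. Buyers pay P_b = 112.625; sellers receive P_s = P_b - 5.5 = 107.125.
Tax revenue = t x Q_t = 5.5 x 19.125 = 105.1875.

105.19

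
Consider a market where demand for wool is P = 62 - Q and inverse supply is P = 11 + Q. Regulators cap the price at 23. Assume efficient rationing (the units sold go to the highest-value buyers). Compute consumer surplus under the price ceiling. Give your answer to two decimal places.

Free-market equilibrium: 62 - Q = 11 + Q gives Q* = 25.5, P* = 36.5.
At the ceiling price 23, quantity supplied is (23 - 11)/1 = 12; supply is the short side, so Q = 12 trades at P = 23.
The demand price at Q = 12 is 50. CS is the trapezoid between demand and 23 over [0, 12]: (1/2)[(62 - 23) + (50 - 23)](12) = 396.

396.00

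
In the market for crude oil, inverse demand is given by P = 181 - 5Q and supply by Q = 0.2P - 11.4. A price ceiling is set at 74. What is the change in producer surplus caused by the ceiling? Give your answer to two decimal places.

Rewriting supply in inverse form: P = 57 + 5Q.
Without the control, 181 - 5Q = 57 + 5Q so Q* = 12.4 and P* = 119.
At P = 74, sellers supply (74 - 57)/5 = 3.4 while buyers want more, so the quantity traded is 3.4 at price 74.
PS goes from (1/2)(12.4)(62) = 384.4 to 28.9 (computed as (74 - 57)(3.4) - (1/2)(5)(3.4)^2), a change of -355.5.

-355.50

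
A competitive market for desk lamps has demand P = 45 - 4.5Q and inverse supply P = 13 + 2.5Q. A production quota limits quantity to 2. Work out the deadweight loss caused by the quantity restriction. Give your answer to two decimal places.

Unrestricted equilibrium: Q* = (45 - 13)/(4.5 + 2.5) = 4.5714.
At Q = 2 the demand price is 45 - 4.5(2) = 36 and the supply price is 13 + 2.5(2) = 18.
DWL = (1/2)(gap between curves at 2) x (Q* - 2) = (1/2)(18)(2.5714) = 23.1429.

23.14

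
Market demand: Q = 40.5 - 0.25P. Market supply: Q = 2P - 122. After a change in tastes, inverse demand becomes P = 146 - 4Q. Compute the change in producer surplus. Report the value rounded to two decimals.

-36.74

Rewriting demand in inverse form: P = 162 - 4Q.
Rewriting supply in inverse form: P = 61 + 0.5Q.
Initial equilibrium: Q_0 = 22.4444, P_0 = 72.2222; CS_0 = (1/2)(22.4444)(89.7778) = 1007.5062, PS_0 = (1/2)(22.4444)(11.2222) = 125.9383.
New equilibrium: 146 - 4Q = 61 + 0.5Q gives Q_1 = 18.8889, P_1 = 70.4444; CS_1 = 713.5802, PS_1 = 89.1975.
Change in producer surplus = 89.1975 - 125.9383 = -36.7407.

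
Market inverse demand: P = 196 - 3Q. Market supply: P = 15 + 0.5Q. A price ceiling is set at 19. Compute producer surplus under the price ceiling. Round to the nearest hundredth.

Free-market equilibrium: 196 - 3Q = 15 + 0.5Q gives Q* = 51.7143, P* = 40.8571.
At the ceiling price 19, quantity supplied is (19 - 15)/0.5 = 8; supply is the short side, so Q = 8 trades at P = 19.
PS is the triangle above supply below 19: (1/2)(8)(19 - 15) = 16.

16.00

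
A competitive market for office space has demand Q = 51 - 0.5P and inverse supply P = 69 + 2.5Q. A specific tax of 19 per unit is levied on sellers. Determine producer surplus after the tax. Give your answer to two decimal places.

12.10

Rewriting demand in inverse form: P = 102 - 2Q.
Pre-tax equilibrium: 102 - 2Q = 69 + 2.5Q gives Q* = 7.3333, P* = 87.3333.
With the tax, sellers need 19 more per unit: 102 - 2Q = 69 + 2.5Q + 19, so Q_t = 3.1111. Buyers pay P_b = 95.7778; sellers receive P_s = P_b - 19 = 76.7778.
Producer surplus is the triangle above supply below P_s: (1/2)(3.1111)(76.7778 - 69) = 12.0988.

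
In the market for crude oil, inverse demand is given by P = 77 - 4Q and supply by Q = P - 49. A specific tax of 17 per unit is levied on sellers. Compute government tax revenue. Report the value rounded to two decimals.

Rewriting supply in inverse form: P = 49 + Q.
Pre-tax equilibrium: 77 - 4Q = 49 + Q gives Q* = 5.6, P* = 54.6.
With the tax, sellers need 17 more per unit: 77 - 4Q = 49 + Q + 17, so Q_t = 2.2. Buyers pay P_b = 68.2; sellers receive P_s = P_b - 17 = 51.2.
Tax revenue = t x Q_t = 17 x 2.2 = 37.4.

37.40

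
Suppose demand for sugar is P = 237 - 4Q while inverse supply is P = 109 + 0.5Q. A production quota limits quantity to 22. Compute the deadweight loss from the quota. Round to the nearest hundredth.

Unrestricted equilibrium: Q* = (237 - 109)/(4 + 0.5) = 28.4444.
At Q = 22 the demand price is 237 - 4(22) = 149 and the supply price is 109 + 0.5(22) = 120.
Deadweight loss is the triangle between the curves from 22 to 28.4444: (1/2)(149 - 120)(28.4444 - 22) = 93.4444.

93.44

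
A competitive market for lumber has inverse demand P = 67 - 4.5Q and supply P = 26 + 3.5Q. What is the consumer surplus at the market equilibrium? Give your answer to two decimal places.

59.10

Set 67 - 4.5Q = 26 + 3.5Q, which gives 41 = 8Q, so Q* = 5.125 and P* = 67 - 4.5(5.125) = 43.9375.
CS is the area between the demand curve and P* from 0 to Q*: (1/2)(5.125)(23.0625) = 59.0977.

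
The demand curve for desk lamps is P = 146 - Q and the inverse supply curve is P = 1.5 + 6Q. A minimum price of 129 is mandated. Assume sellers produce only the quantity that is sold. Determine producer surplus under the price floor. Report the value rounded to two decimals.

1300.50

Without the control, 146 - Q = 1.5 + 6Q so Q* = 20.6429 and P* = 125.3571.
At the floor price 129, quantity demanded is (146 - 129)/1 = 17; demand is the short side, so Q = 17 trades at P = 129.
The supply price at Q = 17 is 103.5. PS is the trapezoid between 129 and supply over [0, 17]: (1/2)[(129 - 1.5) + (129 - 103.5)](17) = 1300.5.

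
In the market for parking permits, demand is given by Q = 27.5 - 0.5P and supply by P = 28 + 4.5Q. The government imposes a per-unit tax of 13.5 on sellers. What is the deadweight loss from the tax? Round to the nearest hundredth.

Rewriting demand in inverse form: P = 55 - 2Q.
Without the tax, 55 - 2Q = 28 + 4.5Q so Q* = 4.1538 and P* = 46.6923.
A tax on sellers shifts supply up by 13.5: 55 - 2Q = 28 + 4.5Q + 13.5, so Q_t = 2.0769. Buyers pay P_b = 50.8462; sellers receive P_s = P_b - 13.5 = 37.3462.
Deadweight loss is the triangle between the curves from Q_t to Q*: (1/2)(4.1538 - 2.0769)(13.5) = 14.0192.

14.02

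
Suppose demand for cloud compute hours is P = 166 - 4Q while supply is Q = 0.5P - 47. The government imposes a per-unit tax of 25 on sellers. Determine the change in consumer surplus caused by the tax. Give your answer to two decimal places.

Rewriting supply in inverse form: P = 94 + 2Q.
Without the tax, 166 - 4Q = 94 + 2Q so Q* = 12 and P* = 118.
With the tax, sellers need 25 more per unit: 166 - 4Q = 94 + 2Q + 25, so Q_t = 7.8333. Buyers pay P_b = 134.6667; sellers receive P_s = P_b - 25 = 109.6667.
CS falls from (1/2)(12)(48) = 288 to (1/2)(7.8333)(31.3333) = 122.7222, a change of -165.2778.

-165.28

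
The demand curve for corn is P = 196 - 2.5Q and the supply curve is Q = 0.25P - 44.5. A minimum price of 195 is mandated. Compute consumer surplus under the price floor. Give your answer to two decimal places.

0.20

Rewriting supply in inverse form: P = 178 + 4Q.
Free-market equilibrium: 196 - 2.5Q = 178 + 4Q gives Q* = 2.7692, P* = 189.0769.
At the floor price 195, quantity demanded is (196 - 195)/2.5 = 0.4; demand is the short side, so Q = 0.4 trades at P = 195.
CS is the triangle under demand above 195: (1/2)(0.4)(196 - 195) = 0.2.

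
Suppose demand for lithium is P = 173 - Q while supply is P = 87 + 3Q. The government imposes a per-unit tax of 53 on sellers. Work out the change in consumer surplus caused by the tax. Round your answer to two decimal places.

-197.09

Without the tax, 173 - Q = 87 + 3Q so Q* = 21.5 and P* = 151.5.
A tax on sellers shifts supply up by 53: 173 - Q = 87 + 3Q + 53, so Q_t = 8.25. Buyers pay P_b = 164.75; sellers receive P_s = P_b - 53 = 111.75.
CS falls from (1/2)(21.5)(21.5) = 231.125 to (1/2)(8.25)(8.25) = 34.0312, a change of -197.0938.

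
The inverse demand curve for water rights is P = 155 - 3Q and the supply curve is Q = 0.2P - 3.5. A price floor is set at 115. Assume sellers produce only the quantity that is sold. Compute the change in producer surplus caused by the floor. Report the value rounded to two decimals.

117.03

Rewriting supply in inverse form: P = 17.5 + 5Q.
Free-market equilibrium: 155 - 3Q = 17.5 + 5Q gives Q* = 17.1875, P* = 103.4375.
At the floor price 115, quantity demanded is (155 - 115)/3 = 13.3333; demand is the short side, so Q = 13.3333 trades at P = 115.
PS goes from (1/2)(17.1875)(85.9375) = 738.5254 to 855.5556 (computed as (115 - 17.5)(13.3333) - (1/2)(5)(13.3333)^2), a change of 117.0302.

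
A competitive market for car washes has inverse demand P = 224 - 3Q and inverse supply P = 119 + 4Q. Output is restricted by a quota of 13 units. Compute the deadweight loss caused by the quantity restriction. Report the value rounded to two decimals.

Without the quota, 224 - 3Q = 119 + 4Q gives Q* = 15.
At Q = 13 the demand price is 224 - 3(13) = 185 and the supply price is 119 + 4(13) = 171.
Deadweight loss is the triangle between the curves from 13 to 15: (1/2)(185 - 171)(15 - 13) = 14.

14.00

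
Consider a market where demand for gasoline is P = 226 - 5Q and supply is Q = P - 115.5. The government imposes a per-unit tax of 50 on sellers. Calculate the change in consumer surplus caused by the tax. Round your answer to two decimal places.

Rewriting supply in inverse form: P = 115.5 + Q.
Without the tax, 226 - 5Q = 115.5 + Q so Q* = 18.4167 and P* = 133.9167.
With the tax, sellers need 50 more per unit: 226 - 5Q = 115.5 + Q + 50, so Q_t = 10.0833. Buyers pay P_b = 175.5833; sellers receive P_s = P_b - 50 = 125.5833.
CS falls from (1/2)(18.4167)(92.0833) = 847.934 to (1/2)(10.0833)(50.4167) = 254.184, a change of -593.75.

-593.75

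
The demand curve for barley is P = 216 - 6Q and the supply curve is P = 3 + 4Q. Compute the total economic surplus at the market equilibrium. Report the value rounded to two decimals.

Equilibrium: 216 - 6Q = 3 + 4Q, so Q* = 21.3 and P* = 88.2.
CS = (1/2)(21.3)(127.8) = 1361.07 and PS = (1/2)(21.3)(85.2) = 907.38, so total surplus = 2268.45.

2268.45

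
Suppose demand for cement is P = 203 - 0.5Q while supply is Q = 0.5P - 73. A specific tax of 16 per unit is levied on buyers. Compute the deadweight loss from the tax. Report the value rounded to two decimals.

51.20

Rewriting supply in inverse form: P = 146 + 2Q.
Pre-tax equilibrium: 203 - 0.5Q = 146 + 2Q gives Q* = 22.8, P* = 191.6.
A tax on buyers shifts demand down by 16: (203 - 16) - 0.5Q = 146 + 2Q, so Q_t = 16.4. Buyers pay P_b = 194.8; sellers receive P_s = P_b - 16 = 178.8.
Deadweight loss is the triangle between the curves from Q_t to Q*: (1/2)(22.8 - 16.4)(16) = 51.2.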